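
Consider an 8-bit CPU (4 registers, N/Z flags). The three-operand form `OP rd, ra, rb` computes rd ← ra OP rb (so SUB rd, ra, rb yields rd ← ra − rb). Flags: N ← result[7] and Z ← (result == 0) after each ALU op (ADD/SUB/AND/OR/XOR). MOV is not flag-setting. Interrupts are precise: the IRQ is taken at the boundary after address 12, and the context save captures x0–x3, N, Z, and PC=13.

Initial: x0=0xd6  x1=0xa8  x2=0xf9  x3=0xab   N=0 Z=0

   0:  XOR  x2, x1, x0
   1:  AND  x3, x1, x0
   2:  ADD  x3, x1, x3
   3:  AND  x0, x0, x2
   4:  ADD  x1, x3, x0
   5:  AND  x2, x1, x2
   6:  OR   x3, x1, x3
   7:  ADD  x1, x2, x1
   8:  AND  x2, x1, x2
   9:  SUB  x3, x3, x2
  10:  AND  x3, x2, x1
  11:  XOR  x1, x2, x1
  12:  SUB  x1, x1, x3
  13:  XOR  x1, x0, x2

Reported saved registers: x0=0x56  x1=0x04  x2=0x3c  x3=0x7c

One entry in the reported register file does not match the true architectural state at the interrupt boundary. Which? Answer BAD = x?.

after  0: x0=0xd6 x1=0xa8 x2=0x7e x3=0xab  N=0 Z=0
after  1: x0=0xd6 x1=0xa8 x2=0x7e x3=0x80  N=1 Z=0
after  2: x0=0xd6 x1=0xa8 x2=0x7e x3=0x28  N=0 Z=0
after  3: x0=0x56 x1=0xa8 x2=0x7e x3=0x28  N=0 Z=0
after  4: x0=0x56 x1=0x7e x2=0x7e x3=0x28  N=0 Z=0
after  5: x0=0x56 x1=0x7e x2=0x7e x3=0x28  N=0 Z=0
after  6: x0=0x56 x1=0x7e x2=0x7e x3=0x7e  N=0 Z=0
after  7: x0=0x56 x1=0xfc x2=0x7e x3=0x7e  N=1 Z=0
after  8: x0=0x56 x1=0xfc x2=0x7c x3=0x7e  N=0 Z=0
after  9: x0=0x56 x1=0xfc x2=0x7c x3=0x02  N=0 Z=0
after 10: x0=0x56 x1=0xfc x2=0x7c x3=0x7c  N=0 Z=0
after 11: x0=0x56 x1=0x80 x2=0x7c x3=0x7c  N=1 Z=0
after 12: x0=0x56 x1=0x04 x2=0x7c x3=0x7c  N=0 Z=0
-- IRQ taken; context saved, return-PC = 13 --
mismatch: x2: reported 0x3c vs actual 0x7c

BAD = x2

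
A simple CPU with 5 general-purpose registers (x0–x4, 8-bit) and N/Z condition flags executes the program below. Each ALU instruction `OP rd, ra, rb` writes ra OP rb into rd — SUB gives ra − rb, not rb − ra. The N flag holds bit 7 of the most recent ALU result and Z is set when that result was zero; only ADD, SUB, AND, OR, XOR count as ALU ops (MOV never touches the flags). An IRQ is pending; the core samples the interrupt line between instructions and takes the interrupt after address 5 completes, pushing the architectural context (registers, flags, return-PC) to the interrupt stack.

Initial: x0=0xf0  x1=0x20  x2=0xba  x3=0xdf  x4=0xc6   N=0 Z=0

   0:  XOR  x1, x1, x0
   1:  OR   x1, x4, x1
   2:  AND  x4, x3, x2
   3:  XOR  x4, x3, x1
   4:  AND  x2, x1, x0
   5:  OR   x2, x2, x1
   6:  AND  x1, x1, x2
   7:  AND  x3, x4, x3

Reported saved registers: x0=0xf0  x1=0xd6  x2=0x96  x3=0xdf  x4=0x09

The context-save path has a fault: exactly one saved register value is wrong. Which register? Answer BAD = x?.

BAD = x2

after  0: x0=0xf0 x1=0xd0 x2=0xba x3=0xdf x4=0xc6  N=1 Z=0
after  1: x0=0xf0 x1=0xd6 x2=0xba x3=0xdf x4=0xc6  N=1 Z=0
after  2: x0=0xf0 x1=0xd6 x2=0xba x3=0xdf x4=0x9a  N=1 Z=0
after  3: x0=0xf0 x1=0xd6 x2=0xba x3=0xdf x4=0x09  N=0 Z=0
after  4: x0=0xf0 x1=0xd6 x2=0xd0 x3=0xdf x4=0x09  N=1 Z=0
after  5: x0=0xf0 x1=0xd6 x2=0xd6 x3=0xdf x4=0x09  N=1 Z=0
-- IRQ taken; context saved, return-PC = 6 --
mismatch: x2: reported 0x96 vs actual 0xd6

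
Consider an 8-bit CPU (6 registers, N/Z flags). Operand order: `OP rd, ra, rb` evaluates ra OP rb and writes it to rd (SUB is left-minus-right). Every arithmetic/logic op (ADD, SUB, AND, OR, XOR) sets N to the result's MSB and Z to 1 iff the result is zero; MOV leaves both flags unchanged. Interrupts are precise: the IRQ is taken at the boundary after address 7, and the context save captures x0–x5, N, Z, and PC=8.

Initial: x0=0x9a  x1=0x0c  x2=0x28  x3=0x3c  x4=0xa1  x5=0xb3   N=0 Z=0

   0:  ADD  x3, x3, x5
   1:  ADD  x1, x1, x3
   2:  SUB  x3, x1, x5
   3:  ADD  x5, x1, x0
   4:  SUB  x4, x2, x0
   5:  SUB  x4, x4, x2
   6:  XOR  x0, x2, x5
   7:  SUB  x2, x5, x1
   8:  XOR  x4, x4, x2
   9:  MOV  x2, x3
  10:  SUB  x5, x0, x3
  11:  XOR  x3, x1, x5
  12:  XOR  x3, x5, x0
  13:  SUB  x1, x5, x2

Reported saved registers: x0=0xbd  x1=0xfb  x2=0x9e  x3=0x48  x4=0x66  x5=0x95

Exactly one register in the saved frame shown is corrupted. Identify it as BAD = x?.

after  0: x0=0x9a x1=0x0c x2=0x28 x3=0xef x4=0xa1 x5=0xb3  N=1 Z=0
after  1: x0=0x9a x1=0xfb x2=0x28 x3=0xef x4=0xa1 x5=0xb3  N=1 Z=0
after  2: x0=0x9a x1=0xfb x2=0x28 x3=0x48 x4=0xa1 x5=0xb3  N=0 Z=0
after  3: x0=0x9a x1=0xfb x2=0x28 x3=0x48 x4=0xa1 x5=0x95  N=1 Z=0
after  4: x0=0x9a x1=0xfb x2=0x28 x3=0x48 x4=0x8e x5=0x95  N=1 Z=0
after  5: x0=0x9a x1=0xfb x2=0x28 x3=0x48 x4=0x66 x5=0x95  N=0 Z=0
after  6: x0=0xbd x1=0xfb x2=0x28 x3=0x48 x4=0x66 x5=0x95  N=1 Z=0
after  7: x0=0xbd x1=0xfb x2=0x9a x3=0x48 x4=0x66 x5=0x95  N=1 Z=0
-- IRQ taken; context saved, return-PC = 8 --
mismatch: x2: reported 0x9e vs actual 0x9a

BAD = x2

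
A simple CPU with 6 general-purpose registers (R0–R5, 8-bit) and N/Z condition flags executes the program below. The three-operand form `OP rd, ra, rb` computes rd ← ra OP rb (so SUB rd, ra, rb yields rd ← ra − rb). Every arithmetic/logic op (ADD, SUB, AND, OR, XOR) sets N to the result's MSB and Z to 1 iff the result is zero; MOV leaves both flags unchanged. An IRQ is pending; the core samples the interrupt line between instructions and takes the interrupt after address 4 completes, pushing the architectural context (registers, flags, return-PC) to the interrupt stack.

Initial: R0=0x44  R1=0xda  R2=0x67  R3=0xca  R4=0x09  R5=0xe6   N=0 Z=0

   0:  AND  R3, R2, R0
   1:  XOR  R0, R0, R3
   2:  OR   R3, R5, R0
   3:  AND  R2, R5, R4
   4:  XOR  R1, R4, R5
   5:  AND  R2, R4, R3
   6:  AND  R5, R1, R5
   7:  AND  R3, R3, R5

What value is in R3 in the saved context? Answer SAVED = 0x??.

after  0: R0=0x44 R1=0xda R2=0x67 R3=0x44 R4=0x09 R5=0xe6  N=0 Z=0
after  1: R0=0x00 R1=0xda R2=0x67 R3=0x44 R4=0x09 R5=0xe6  N=0 Z=1
after  2: R0=0x00 R1=0xda R2=0x67 R3=0xe6 R4=0x09 R5=0xe6  N=1 Z=0
after  3: R0=0x00 R1=0xda R2=0x00 R3=0xe6 R4=0x09 R5=0xe6  N=0 Z=1
after  4: R0=0x00 R1=0xef R2=0x00 R3=0xe6 R4=0x09 R5=0xe6  N=1 Z=0
-- IRQ taken; context saved, return-PC = 5 --

SAVED = 0xe6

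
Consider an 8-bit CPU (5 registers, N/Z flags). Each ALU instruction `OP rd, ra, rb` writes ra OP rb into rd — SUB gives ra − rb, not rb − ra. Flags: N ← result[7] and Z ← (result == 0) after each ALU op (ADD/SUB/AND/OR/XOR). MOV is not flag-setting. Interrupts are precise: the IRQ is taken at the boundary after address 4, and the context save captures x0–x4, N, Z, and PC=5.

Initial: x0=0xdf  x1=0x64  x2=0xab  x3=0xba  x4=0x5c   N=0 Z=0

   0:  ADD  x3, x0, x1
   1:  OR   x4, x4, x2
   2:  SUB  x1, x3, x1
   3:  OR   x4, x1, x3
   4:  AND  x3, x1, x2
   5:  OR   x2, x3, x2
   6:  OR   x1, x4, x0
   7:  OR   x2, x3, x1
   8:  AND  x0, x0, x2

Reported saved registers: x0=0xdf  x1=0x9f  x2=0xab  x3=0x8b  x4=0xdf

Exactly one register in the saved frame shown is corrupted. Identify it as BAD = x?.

after  0: x0=0xdf x1=0x64 x2=0xab x3=0x43 x4=0x5c  N=0 Z=0
after  1: x0=0xdf x1=0x64 x2=0xab x3=0x43 x4=0xff  N=1 Z=0
after  2: x0=0xdf x1=0xdf x2=0xab x3=0x43 x4=0xff  N=1 Z=0
after  3: x0=0xdf x1=0xdf x2=0xab x3=0x43 x4=0xdf  N=1 Z=0
after  4: x0=0xdf x1=0xdf x2=0xab x3=0x8b x4=0xdf  N=1 Z=0
-- IRQ taken; context saved, return-PC = 5 --
mismatch: x1: reported 0x9f vs actual 0xdf

BAD = x1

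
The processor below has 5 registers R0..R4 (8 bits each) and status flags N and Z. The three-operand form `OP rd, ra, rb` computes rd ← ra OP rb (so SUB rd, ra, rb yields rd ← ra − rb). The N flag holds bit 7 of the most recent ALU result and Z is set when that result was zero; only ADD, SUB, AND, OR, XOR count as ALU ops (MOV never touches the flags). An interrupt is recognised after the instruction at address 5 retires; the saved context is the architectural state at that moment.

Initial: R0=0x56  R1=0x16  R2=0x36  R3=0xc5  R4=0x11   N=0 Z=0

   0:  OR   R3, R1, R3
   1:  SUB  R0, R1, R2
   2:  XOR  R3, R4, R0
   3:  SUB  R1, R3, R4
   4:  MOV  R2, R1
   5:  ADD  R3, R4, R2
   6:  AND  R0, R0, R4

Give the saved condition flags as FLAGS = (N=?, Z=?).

FLAGS = (N=1, Z=0)

after  0: R0=0x56 R1=0x16 R2=0x36 R3=0xd7 R4=0x11  N=1 Z=0
after  1: R0=0xe0 R1=0x16 R2=0x36 R3=0xd7 R4=0x11  N=1 Z=0
after  2: R0=0xe0 R1=0x16 R2=0x36 R3=0xf1 R4=0x11  N=1 Z=0
after  3: R0=0xe0 R1=0xe0 R2=0x36 R3=0xf1 R4=0x11  N=1 Z=0
after  4: R0=0xe0 R1=0xe0 R2=0xe0 R3=0xf1 R4=0x11  N=1 Z=0
after  5: R0=0xe0 R1=0xe0 R2=0xe0 R3=0xf1 R4=0x11  N=1 Z=0
-- IRQ taken; context saved, return-PC = 6 --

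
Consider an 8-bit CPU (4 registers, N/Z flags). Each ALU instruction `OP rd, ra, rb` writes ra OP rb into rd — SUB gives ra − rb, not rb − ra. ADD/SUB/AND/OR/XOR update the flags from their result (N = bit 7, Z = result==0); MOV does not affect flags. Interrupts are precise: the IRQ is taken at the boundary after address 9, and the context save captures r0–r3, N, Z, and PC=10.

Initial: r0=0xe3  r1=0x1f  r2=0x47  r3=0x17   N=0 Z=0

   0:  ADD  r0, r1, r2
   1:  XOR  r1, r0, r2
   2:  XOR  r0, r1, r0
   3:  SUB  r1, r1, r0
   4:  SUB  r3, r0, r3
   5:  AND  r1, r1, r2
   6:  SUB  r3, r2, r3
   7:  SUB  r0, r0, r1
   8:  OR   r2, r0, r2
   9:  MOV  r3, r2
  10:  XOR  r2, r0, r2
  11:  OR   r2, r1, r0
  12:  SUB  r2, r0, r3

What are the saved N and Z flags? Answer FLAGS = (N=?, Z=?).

after  0: r0=0x66 r1=0x1f r2=0x47 r3=0x17  N=0 Z=0
after  1: r0=0x66 r1=0x21 r2=0x47 r3=0x17  N=0 Z=0
after  2: r0=0x47 r1=0x21 r2=0x47 r3=0x17  N=0 Z=0
after  3: r0=0x47 r1=0xda r2=0x47 r3=0x17  N=1 Z=0
after  4: r0=0x47 r1=0xda r2=0x47 r3=0x30  N=0 Z=0
after  5: r0=0x47 r1=0x42 r2=0x47 r3=0x30  N=0 Z=0
after  6: r0=0x47 r1=0x42 r2=0x47 r3=0x17  N=0 Z=0
after  7: r0=0x05 r1=0x42 r2=0x47 r3=0x17  N=0 Z=0
after  8: r0=0x05 r1=0x42 r2=0x47 r3=0x17  N=0 Z=0
after  9: r0=0x05 r1=0x42 r2=0x47 r3=0x47  N=0 Z=0
-- IRQ taken; context saved, return-PC = 10 --

FLAGS = (N=0, Z=0)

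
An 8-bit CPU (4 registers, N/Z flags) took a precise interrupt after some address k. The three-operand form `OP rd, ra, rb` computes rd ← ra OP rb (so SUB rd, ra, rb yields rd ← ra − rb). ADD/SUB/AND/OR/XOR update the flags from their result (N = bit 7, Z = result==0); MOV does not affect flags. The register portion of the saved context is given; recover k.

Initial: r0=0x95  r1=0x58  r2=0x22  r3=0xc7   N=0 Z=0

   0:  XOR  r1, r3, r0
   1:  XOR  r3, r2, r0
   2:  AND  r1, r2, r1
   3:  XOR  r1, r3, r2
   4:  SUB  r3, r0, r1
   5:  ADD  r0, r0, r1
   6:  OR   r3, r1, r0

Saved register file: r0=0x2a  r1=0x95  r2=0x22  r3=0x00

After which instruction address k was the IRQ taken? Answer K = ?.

K = 5

after  0: r0=0x95 r1=0x52 r2=0x22 r3=0xc7  N=0 Z=0
after  1: r0=0x95 r1=0x52 r2=0x22 r3=0xb7  N=1 Z=0
after  2: r0=0x95 r1=0x02 r2=0x22 r3=0xb7  N=0 Z=0
after  3: r0=0x95 r1=0x95 r2=0x22 r3=0xb7  N=1 Z=0
after  4: r0=0x95 r1=0x95 r2=0x22 r3=0x00  N=0 Z=1
after  5: r0=0x2a r1=0x95 r2=0x22 r3=0x00  N=0 Z=0
-- IRQ taken; context saved, return-PC = 6 --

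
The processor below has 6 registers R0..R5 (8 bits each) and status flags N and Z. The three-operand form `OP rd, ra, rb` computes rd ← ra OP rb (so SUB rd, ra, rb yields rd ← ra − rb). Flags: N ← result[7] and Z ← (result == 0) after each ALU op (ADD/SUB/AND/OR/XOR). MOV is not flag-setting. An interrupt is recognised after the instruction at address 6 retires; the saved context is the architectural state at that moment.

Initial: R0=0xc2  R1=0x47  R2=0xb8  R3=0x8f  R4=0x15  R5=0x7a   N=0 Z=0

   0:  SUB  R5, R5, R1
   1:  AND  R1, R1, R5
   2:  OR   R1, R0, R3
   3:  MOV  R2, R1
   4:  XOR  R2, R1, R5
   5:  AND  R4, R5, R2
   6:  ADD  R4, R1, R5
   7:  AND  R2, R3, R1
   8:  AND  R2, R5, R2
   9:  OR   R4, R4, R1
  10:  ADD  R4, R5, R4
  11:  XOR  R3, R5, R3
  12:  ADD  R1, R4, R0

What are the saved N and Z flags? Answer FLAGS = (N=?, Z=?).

after  0: R0=0xc2 R1=0x47 R2=0xb8 R3=0x8f R4=0x15 R5=0x33  N=0 Z=0
after  1: R0=0xc2 R1=0x03 R2=0xb8 R3=0x8f R4=0x15 R5=0x33  N=0 Z=0
after  2: R0=0xc2 R1=0xcf R2=0xb8 R3=0x8f R4=0x15 R5=0x33  N=1 Z=0
after  3: R0=0xc2 R1=0xcf R2=0xcf R3=0x8f R4=0x15 R5=0x33  N=1 Z=0
after  4: R0=0xc2 R1=0xcf R2=0xfc R3=0x8f R4=0x15 R5=0x33  N=1 Z=0
after  5: R0=0xc2 R1=0xcf R2=0xfc R3=0x8f R4=0x30 R5=0x33  N=0 Z=0
after  6: R0=0xc2 R1=0xcf R2=0xfc R3=0x8f R4=0x02 R5=0x33  N=0 Z=0
-- IRQ taken; context saved, return-PC = 7 --

FLAGS = (N=0, Z=0)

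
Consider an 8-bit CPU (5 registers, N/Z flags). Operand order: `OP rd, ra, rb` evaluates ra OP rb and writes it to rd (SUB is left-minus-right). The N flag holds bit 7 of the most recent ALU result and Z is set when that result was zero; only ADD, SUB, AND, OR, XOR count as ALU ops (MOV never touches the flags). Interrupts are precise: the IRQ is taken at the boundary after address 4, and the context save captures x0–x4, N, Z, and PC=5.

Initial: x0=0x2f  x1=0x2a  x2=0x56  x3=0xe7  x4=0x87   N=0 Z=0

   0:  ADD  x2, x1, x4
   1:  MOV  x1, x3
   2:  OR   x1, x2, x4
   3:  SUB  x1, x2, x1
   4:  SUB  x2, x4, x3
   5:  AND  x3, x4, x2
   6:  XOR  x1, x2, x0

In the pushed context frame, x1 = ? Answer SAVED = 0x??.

after  0: x0=0x2f x1=0x2a x2=0xb1 x3=0xe7 x4=0x87  N=1 Z=0
after  1: x0=0x2f x1=0xe7 x2=0xb1 x3=0xe7 x4=0x87  N=1 Z=0
after  2: x0=0x2f x1=0xb7 x2=0xb1 x3=0xe7 x4=0x87  N=1 Z=0
after  3: x0=0x2f x1=0xfa x2=0xb1 x3=0xe7 x4=0x87  N=1 Z=0
after  4: x0=0x2f x1=0xfa x2=0xa0 x3=0xe7 x4=0x87  N=1 Z=0
-- IRQ taken; context saved, return-PC = 5 --

SAVED = 0xfa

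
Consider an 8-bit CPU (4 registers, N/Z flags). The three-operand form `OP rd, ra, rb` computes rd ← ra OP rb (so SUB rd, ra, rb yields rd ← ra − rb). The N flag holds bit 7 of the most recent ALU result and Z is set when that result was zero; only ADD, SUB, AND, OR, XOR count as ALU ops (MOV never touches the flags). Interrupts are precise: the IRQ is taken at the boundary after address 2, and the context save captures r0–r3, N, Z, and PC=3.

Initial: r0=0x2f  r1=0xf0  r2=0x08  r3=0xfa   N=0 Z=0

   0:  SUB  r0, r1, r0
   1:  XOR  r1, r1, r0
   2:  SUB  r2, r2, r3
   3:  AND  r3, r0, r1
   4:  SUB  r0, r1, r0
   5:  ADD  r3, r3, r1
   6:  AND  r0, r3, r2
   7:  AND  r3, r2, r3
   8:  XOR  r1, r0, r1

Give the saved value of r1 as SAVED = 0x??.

after  0: r0=0xc1 r1=0xf0 r2=0x08 r3=0xfa  N=1 Z=0
after  1: r0=0xc1 r1=0x31 r2=0x08 r3=0xfa  N=0 Z=0
after  2: r0=0xc1 r1=0x31 r2=0x0e r3=0xfa  N=0 Z=0
-- IRQ taken; context saved, return-PC = 3 --

SAVED = 0x31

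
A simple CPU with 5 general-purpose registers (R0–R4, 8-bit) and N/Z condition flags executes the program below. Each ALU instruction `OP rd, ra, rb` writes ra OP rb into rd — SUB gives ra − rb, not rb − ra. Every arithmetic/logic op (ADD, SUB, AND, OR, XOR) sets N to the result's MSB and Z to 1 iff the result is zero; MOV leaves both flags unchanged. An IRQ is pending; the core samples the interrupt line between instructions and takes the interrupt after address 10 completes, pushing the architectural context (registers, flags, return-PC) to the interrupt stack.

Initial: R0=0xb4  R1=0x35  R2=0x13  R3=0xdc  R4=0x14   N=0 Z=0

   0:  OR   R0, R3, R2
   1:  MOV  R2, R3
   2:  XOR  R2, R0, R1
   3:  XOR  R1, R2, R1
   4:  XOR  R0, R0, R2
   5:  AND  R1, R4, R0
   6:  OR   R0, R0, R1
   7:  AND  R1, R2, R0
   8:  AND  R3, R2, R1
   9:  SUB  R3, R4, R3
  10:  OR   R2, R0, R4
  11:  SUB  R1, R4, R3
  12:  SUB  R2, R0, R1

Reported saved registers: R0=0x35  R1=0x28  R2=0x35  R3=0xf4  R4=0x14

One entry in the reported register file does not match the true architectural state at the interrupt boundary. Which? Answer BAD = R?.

after  0: R0=0xdf R1=0x35 R2=0x13 R3=0xdc R4=0x14  N=1 Z=0
after  1: R0=0xdf R1=0x35 R2=0xdc R3=0xdc R4=0x14  N=1 Z=0
after  2: R0=0xdf R1=0x35 R2=0xea R3=0xdc R4=0x14  N=1 Z=0
after  3: R0=0xdf R1=0xdf R2=0xea R3=0xdc R4=0x14  N=1 Z=0
after  4: R0=0x35 R1=0xdf R2=0xea R3=0xdc R4=0x14  N=0 Z=0
after  5: R0=0x35 R1=0x14 R2=0xea R3=0xdc R4=0x14  N=0 Z=0
after  6: R0=0x35 R1=0x14 R2=0xea R3=0xdc R4=0x14  N=0 Z=0
after  7: R0=0x35 R1=0x20 R2=0xea R3=0xdc R4=0x14  N=0 Z=0
after  8: R0=0x35 R1=0x20 R2=0xea R3=0x20 R4=0x14  N=0 Z=0
after  9: R0=0x35 R1=0x20 R2=0xea R3=0xf4 R4=0x14  N=1 Z=0
after 10: R0=0x35 R1=0x20 R2=0x35 R3=0xf4 R4=0x14  N=0 Z=0
-- IRQ taken; context saved, return-PC = 11 --
mismatch: R1: reported 0x28 vs actual 0x20

BAD = R1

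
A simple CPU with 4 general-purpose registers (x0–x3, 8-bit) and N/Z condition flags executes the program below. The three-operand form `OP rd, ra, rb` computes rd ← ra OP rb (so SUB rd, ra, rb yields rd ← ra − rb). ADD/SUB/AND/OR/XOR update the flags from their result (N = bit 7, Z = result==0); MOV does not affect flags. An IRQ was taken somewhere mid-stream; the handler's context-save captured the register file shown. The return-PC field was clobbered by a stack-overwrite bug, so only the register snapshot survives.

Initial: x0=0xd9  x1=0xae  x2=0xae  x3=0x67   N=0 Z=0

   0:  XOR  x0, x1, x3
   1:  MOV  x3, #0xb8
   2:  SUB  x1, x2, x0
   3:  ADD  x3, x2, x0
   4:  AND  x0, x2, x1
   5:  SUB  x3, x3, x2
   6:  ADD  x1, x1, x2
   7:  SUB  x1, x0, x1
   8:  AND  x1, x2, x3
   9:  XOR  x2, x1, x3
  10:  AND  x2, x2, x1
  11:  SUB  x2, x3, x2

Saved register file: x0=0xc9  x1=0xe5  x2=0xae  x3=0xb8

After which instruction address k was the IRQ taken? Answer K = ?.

after  0: x0=0xc9 x1=0xae x2=0xae x3=0x67  N=1 Z=0
after  1: x0=0xc9 x1=0xae x2=0xae x3=0xb8  N=1 Z=0
after  2: x0=0xc9 x1=0xe5 x2=0xae x3=0xb8  N=1 Z=0
-- IRQ taken; context saved, return-PC = 3 --

K = 2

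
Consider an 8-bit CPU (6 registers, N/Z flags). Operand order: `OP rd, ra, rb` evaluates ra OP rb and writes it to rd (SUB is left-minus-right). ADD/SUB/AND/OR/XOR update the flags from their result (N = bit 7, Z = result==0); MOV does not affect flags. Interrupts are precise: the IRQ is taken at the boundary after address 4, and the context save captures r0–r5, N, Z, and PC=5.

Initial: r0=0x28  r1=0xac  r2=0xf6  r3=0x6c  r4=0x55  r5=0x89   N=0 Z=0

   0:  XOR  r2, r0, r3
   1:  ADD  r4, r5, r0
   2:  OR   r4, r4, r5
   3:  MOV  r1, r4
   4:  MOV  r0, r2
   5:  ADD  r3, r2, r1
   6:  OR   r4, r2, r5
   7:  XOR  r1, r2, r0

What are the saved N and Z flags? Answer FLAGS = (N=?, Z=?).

FLAGS = (N=1, Z=0)

after  0: r0=0x28 r1=0xac r2=0x44 r3=0x6c r4=0x55 r5=0x89  N=0 Z=0
after  1: r0=0x28 r1=0xac r2=0x44 r3=0x6c r4=0xb1 r5=0x89  N=1 Z=0
after  2: r0=0x28 r1=0xac r2=0x44 r3=0x6c r4=0xb9 r5=0x89  N=1 Z=0
after  3: r0=0x28 r1=0xb9 r2=0x44 r3=0x6c r4=0xb9 r5=0x89  N=1 Z=0
after  4: r0=0x44 r1=0xb9 r2=0x44 r3=0x6c r4=0xb9 r5=0x89  N=1 Z=0
-- IRQ taken; context saved, return-PC = 5 --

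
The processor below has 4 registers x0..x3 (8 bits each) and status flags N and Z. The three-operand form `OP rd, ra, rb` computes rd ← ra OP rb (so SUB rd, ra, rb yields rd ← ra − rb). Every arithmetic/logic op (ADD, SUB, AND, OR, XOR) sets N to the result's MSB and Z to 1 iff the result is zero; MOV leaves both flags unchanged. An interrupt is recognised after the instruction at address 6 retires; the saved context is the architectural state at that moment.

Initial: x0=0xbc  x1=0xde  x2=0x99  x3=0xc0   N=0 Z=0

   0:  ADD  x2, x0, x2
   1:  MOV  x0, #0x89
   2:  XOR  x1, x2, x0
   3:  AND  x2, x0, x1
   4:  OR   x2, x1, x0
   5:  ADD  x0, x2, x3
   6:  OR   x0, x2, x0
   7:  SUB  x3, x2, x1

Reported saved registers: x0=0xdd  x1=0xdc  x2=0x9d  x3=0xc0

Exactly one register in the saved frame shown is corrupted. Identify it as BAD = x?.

after  0: x0=0xbc x1=0xde x2=0x55 x3=0xc0  N=0 Z=0
after  1: x0=0x89 x1=0xde x2=0x55 x3=0xc0  N=0 Z=0
after  2: x0=0x89 x1=0xdc x2=0x55 x3=0xc0  N=1 Z=0
after  3: x0=0x89 x1=0xdc x2=0x88 x3=0xc0  N=1 Z=0
after  4: x0=0x89 x1=0xdc x2=0xdd x3=0xc0  N=1 Z=0
after  5: x0=0x9d x1=0xdc x2=0xdd x3=0xc0  N=1 Z=0
after  6: x0=0xdd x1=0xdc x2=0xdd x3=0xc0  N=1 Z=0
-- IRQ taken; context saved, return-PC = 7 --
mismatch: x2: reported 0x9d vs actual 0xdd

BAD = x2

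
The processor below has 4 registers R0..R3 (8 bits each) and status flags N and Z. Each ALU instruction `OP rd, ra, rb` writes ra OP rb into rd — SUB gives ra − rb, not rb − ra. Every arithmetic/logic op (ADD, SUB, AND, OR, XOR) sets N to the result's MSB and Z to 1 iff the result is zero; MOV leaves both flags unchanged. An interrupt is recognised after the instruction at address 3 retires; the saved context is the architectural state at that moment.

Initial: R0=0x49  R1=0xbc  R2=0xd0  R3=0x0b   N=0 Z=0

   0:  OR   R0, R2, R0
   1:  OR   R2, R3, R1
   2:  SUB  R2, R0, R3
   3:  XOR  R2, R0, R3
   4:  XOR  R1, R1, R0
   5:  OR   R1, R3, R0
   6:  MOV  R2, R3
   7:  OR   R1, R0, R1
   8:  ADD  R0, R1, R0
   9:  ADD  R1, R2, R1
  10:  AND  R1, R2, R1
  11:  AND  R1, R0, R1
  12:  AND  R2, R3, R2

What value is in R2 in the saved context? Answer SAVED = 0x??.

SAVED = 0xd2

after  0: R0=0xd9 R1=0xbc R2=0xd0 R3=0x0b  N=1 Z=0
after  1: R0=0xd9 R1=0xbc R2=0xbf R3=0x0b  N=1 Z=0
after  2: R0=0xd9 R1=0xbc R2=0xce R3=0x0b  N=1 Z=0
after  3: R0=0xd9 R1=0xbc R2=0xd2 R3=0x0b  N=1 Z=0
-- IRQ taken; context saved, return-PC = 4 --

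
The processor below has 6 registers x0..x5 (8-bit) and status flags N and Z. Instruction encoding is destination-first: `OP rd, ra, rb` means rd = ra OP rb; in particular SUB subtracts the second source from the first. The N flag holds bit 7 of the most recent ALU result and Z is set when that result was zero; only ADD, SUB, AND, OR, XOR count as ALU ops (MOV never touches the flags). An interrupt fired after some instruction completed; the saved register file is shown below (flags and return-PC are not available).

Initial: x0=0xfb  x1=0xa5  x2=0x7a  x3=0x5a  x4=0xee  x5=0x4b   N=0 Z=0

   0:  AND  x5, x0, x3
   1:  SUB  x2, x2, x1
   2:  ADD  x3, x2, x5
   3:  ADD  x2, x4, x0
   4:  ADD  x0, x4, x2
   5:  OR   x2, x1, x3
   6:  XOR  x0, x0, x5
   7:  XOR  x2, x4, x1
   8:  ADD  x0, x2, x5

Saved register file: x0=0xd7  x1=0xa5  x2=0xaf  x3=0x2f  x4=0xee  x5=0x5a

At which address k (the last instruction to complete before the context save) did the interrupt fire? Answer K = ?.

K = 5

after  0: x0=0xfb x1=0xa5 x2=0x7a x3=0x5a x4=0xee x5=0x5a  N=0 Z=0
after  1: x0=0xfb x1=0xa5 x2=0xd5 x3=0x5a x4=0xee x5=0x5a  N=1 Z=0
after  2: x0=0xfb x1=0xa5 x2=0xd5 x3=0x2f x4=0xee x5=0x5a  N=0 Z=0
after  3: x0=0xfb x1=0xa5 x2=0xe9 x3=0x2f x4=0xee x5=0x5a  N=1 Z=0
after  4: x0=0xd7 x1=0xa5 x2=0xe9 x3=0x2f x4=0xee x5=0x5a  N=1 Z=0
after  5: x0=0xd7 x1=0xa5 x2=0xaf x3=0x2f x4=0xee x5=0x5a  N=1 Z=0
-- IRQ taken; context saved, return-PC = 6 --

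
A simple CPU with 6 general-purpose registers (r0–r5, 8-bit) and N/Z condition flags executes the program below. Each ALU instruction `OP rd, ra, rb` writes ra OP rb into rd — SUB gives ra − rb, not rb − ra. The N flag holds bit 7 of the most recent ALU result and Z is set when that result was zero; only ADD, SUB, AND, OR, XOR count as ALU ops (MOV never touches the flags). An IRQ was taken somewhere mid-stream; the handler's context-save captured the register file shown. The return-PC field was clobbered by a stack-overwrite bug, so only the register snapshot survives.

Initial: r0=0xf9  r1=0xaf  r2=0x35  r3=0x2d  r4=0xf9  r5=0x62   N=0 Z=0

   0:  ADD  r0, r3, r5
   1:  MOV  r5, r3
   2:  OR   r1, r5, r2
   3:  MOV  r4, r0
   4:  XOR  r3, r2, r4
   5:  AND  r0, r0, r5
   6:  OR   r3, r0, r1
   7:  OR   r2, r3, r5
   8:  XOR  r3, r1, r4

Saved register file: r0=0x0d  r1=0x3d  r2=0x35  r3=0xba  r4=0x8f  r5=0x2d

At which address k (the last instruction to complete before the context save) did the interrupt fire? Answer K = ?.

after  0: r0=0x8f r1=0xaf r2=0x35 r3=0x2d r4=0xf9 r5=0x62  N=1 Z=0
after  1: r0=0x8f r1=0xaf r2=0x35 r3=0x2d r4=0xf9 r5=0x2d  N=1 Z=0
after  2: r0=0x8f r1=0x3d r2=0x35 r3=0x2d r4=0xf9 r5=0x2d  N=0 Z=0
after  3: r0=0x8f r1=0x3d r2=0x35 r3=0x2d r4=0x8f r5=0x2d  N=0 Z=0
after  4: r0=0x8f r1=0x3d r2=0x35 r3=0xba r4=0x8f r5=0x2d  N=1 Z=0
after  5: r0=0x0d r1=0x3d r2=0x35 r3=0xba r4=0x8f r5=0x2d  N=0 Z=0
-- IRQ taken; context saved, return-PC = 6 --

K = 5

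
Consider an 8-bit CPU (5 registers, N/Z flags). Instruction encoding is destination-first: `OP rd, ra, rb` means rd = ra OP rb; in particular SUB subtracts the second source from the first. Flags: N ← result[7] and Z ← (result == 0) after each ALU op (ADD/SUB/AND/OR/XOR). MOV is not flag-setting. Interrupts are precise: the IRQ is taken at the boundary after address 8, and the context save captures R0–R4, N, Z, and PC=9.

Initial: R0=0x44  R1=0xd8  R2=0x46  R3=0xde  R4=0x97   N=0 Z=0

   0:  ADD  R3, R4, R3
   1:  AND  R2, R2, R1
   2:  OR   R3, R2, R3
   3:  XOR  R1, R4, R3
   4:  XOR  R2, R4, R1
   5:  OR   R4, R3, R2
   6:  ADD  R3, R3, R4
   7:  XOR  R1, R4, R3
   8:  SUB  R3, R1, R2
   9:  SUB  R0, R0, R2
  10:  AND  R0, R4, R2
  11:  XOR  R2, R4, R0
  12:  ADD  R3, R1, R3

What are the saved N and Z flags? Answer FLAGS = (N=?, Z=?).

after  0: R0=0x44 R1=0xd8 R2=0x46 R3=0x75 R4=0x97  N=0 Z=0
after  1: R0=0x44 R1=0xd8 R2=0x40 R3=0x75 R4=0x97  N=0 Z=0
after  2: R0=0x44 R1=0xd8 R2=0x40 R3=0x75 R4=0x97  N=0 Z=0
after  3: R0=0x44 R1=0xe2 R2=0x40 R3=0x75 R4=0x97  N=1 Z=0
after  4: R0=0x44 R1=0xe2 R2=0x75 R3=0x75 R4=0x97  N=0 Z=0
after  5: R0=0x44 R1=0xe2 R2=0x75 R3=0x75 R4=0x75  N=0 Z=0
after  6: R0=0x44 R1=0xe2 R2=0x75 R3=0xea R4=0x75  N=1 Z=0
after  7: R0=0x44 R1=0x9f R2=0x75 R3=0xea R4=0x75  N=1 Z=0
after  8: R0=0x44 R1=0x9f R2=0x75 R3=0x2a R4=0x75  N=0 Z=0
-- IRQ taken; context saved, return-PC = 9 --

FLAGS = (N=0, Z=0)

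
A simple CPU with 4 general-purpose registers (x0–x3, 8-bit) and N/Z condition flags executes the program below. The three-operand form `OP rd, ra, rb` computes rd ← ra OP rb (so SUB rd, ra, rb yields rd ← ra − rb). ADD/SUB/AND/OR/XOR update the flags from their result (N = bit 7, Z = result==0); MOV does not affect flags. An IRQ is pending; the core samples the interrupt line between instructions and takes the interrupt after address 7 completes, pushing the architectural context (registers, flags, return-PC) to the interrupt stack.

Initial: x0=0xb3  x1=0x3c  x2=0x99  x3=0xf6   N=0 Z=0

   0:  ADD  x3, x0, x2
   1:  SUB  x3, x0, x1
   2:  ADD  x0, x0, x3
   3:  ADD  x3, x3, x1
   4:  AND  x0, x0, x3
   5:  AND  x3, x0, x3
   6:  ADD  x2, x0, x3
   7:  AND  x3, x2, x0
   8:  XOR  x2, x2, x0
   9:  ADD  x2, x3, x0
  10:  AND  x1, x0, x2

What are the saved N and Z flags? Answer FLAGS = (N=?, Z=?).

FLAGS = (N=0, Z=1)

after  0: x0=0xb3 x1=0x3c x2=0x99 x3=0x4c  N=0 Z=0
after  1: x0=0xb3 x1=0x3c x2=0x99 x3=0x77  N=0 Z=0
after  2: x0=0x2a x1=0x3c x2=0x99 x3=0x77  N=0 Z=0
after  3: x0=0x2a x1=0x3c x2=0x99 x3=0xb3  N=1 Z=0
after  4: x0=0x22 x1=0x3c x2=0x99 x3=0xb3  N=0 Z=0
after  5: x0=0x22 x1=0x3c x2=0x99 x3=0x22  N=0 Z=0
after  6: x0=0x22 x1=0x3c x2=0x44 x3=0x22  N=0 Z=0
after  7: x0=0x22 x1=0x3c x2=0x44 x3=0x00  N=0 Z=1
-- IRQ taken; context saved, return-PC = 8 --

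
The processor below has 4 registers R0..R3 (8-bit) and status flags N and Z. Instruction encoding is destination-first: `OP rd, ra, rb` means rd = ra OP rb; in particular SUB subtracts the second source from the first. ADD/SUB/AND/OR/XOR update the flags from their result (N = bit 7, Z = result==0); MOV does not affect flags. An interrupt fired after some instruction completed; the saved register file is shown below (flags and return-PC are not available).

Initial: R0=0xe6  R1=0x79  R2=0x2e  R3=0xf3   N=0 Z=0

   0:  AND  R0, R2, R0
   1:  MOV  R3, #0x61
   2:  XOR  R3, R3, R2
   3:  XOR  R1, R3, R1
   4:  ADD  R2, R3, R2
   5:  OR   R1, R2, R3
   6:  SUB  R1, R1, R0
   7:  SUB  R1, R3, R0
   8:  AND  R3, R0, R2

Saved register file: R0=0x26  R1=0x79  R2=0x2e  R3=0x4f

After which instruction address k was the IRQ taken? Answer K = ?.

after  0: R0=0x26 R1=0x79 R2=0x2e R3=0xf3  N=0 Z=0
after  1: R0=0x26 R1=0x79 R2=0x2e R3=0x61  N=0 Z=0
after  2: R0=0x26 R1=0x79 R2=0x2e R3=0x4f  N=0 Z=0
-- IRQ taken; context saved, return-PC = 3 --

K = 2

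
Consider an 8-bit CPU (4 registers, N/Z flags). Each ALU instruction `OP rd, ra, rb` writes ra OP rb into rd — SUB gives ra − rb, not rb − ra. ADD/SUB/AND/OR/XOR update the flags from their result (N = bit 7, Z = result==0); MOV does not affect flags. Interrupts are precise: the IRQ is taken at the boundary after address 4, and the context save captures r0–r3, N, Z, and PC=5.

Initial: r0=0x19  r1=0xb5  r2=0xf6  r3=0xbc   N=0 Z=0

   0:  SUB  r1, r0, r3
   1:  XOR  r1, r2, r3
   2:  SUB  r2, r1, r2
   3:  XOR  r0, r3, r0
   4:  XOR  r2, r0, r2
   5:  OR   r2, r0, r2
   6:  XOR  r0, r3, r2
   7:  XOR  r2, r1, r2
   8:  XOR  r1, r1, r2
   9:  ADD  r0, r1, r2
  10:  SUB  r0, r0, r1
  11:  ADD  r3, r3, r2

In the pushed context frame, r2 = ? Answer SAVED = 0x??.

SAVED = 0xf1

after  0: r0=0x19 r1=0x5d r2=0xf6 r3=0xbc  N=0 Z=0
after  1: r0=0x19 r1=0x4a r2=0xf6 r3=0xbc  N=0 Z=0
after  2: r0=0x19 r1=0x4a r2=0x54 r3=0xbc  N=0 Z=0
after  3: r0=0xa5 r1=0x4a r2=0x54 r3=0xbc  N=1 Z=0
after  4: r0=0xa5 r1=0x4a r2=0xf1 r3=0xbc  N=1 Z=0
-- IRQ taken; context saved, return-PC = 5 --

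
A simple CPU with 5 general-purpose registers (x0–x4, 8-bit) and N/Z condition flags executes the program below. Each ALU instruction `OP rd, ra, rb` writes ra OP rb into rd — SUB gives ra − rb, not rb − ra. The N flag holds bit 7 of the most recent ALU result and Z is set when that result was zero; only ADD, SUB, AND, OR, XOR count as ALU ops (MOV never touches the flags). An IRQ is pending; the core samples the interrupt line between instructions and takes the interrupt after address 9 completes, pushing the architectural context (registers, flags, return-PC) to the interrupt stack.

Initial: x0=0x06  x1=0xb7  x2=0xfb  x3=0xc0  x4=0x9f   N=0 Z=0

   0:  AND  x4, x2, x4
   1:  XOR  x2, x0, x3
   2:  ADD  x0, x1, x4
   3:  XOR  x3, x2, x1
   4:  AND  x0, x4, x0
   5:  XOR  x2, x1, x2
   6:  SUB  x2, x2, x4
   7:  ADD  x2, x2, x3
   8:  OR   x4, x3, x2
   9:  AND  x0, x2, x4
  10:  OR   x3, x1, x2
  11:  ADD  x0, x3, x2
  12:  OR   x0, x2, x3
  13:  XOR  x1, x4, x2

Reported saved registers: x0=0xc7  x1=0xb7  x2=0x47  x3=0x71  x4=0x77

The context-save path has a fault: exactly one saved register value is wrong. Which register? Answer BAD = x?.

after  0: x0=0x06 x1=0xb7 x2=0xfb x3=0xc0 x4=0x9b  N=1 Z=0
after  1: x0=0x06 x1=0xb7 x2=0xc6 x3=0xc0 x4=0x9b  N=1 Z=0
after  2: x0=0x52 x1=0xb7 x2=0xc6 x3=0xc0 x4=0x9b  N=0 Z=0
after  3: x0=0x52 x1=0xb7 x2=0xc6 x3=0x71 x4=0x9b  N=0 Z=0
after  4: x0=0x12 x1=0xb7 x2=0xc6 x3=0x71 x4=0x9b  N=0 Z=0
after  5: x0=0x12 x1=0xb7 x2=0x71 x3=0x71 x4=0x9b  N=0 Z=0
after  6: x0=0x12 x1=0xb7 x2=0xd6 x3=0x71 x4=0x9b  N=1 Z=0
after  7: x0=0x12 x1=0xb7 x2=0x47 x3=0x71 x4=0x9b  N=0 Z=0
after  8: x0=0x12 x1=0xb7 x2=0x47 x3=0x71 x4=0x77  N=0 Z=0
after  9: x0=0x47 x1=0xb7 x2=0x47 x3=0x71 x4=0x77  N=0 Z=0
-- IRQ taken; context saved, return-PC = 10 --
mismatch: x0: reported 0xc7 vs actual 0x47

BAD = x0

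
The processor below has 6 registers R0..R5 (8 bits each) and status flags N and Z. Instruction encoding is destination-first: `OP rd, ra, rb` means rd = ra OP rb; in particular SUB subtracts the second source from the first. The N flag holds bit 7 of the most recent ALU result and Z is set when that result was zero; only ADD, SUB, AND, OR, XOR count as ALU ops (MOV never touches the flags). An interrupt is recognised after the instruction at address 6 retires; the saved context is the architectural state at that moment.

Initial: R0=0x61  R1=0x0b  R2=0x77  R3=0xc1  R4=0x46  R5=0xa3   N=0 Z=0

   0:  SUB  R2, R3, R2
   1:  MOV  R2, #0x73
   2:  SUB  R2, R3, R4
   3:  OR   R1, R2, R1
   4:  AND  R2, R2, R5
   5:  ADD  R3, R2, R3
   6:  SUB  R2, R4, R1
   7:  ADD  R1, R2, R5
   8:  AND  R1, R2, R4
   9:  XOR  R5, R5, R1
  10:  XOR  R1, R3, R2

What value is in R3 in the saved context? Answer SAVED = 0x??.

after  0: R0=0x61 R1=0x0b R2=0x4a R3=0xc1 R4=0x46 R5=0xa3  N=0 Z=0
after  1: R0=0x61 R1=0x0b R2=0x73 R3=0xc1 R4=0x46 R5=0xa3  N=0 Z=0
after  2: R0=0x61 R1=0x0b R2=0x7b R3=0xc1 R4=0x46 R5=0xa3  N=0 Z=0
after  3: R0=0x61 R1=0x7b R2=0x7b R3=0xc1 R4=0x46 R5=0xa3  N=0 Z=0
after  4: R0=0x61 R1=0x7b R2=0x23 R3=0xc1 R4=0x46 R5=0xa3  N=0 Z=0
after  5: R0=0x61 R1=0x7b R2=0x23 R3=0xe4 R4=0x46 R5=0xa3  N=1 Z=0
after  6: R0=0x61 R1=0x7b R2=0xcb R3=0xe4 R4=0x46 R5=0xa3  N=1 Z=0
-- IRQ taken; context saved, return-PC = 7 --

SAVED = 0xe4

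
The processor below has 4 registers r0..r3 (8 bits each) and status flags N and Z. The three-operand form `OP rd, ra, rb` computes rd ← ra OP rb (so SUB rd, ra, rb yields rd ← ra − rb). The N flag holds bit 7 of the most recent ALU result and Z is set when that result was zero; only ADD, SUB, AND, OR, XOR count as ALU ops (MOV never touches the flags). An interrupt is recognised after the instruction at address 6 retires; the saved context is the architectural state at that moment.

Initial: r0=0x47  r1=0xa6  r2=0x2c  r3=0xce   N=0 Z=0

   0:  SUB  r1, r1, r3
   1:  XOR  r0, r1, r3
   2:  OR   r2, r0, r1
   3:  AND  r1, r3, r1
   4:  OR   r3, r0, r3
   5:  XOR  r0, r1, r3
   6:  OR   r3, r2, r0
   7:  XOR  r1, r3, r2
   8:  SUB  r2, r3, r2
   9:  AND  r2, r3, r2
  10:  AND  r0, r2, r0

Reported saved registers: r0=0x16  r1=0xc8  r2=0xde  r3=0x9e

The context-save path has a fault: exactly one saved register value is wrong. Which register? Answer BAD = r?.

BAD = r3

after  0: r0=0x47 r1=0xd8 r2=0x2c r3=0xce  N=1 Z=0
after  1: r0=0x16 r1=0xd8 r2=0x2c r3=0xce  N=0 Z=0
after  2: r0=0x16 r1=0xd8 r2=0xde r3=0xce  N=1 Z=0
after  3: r0=0x16 r1=0xc8 r2=0xde r3=0xce  N=1 Z=0
after  4: r0=0x16 r1=0xc8 r2=0xde r3=0xde  N=1 Z=0
after  5: r0=0x16 r1=0xc8 r2=0xde r3=0xde  N=0 Z=0
after  6: r0=0x16 r1=0xc8 r2=0xde r3=0xde  N=1 Z=0
-- IRQ taken; context saved, return-PC = 7 --
mismatch: r3: reported 0x9e vs actual 0xde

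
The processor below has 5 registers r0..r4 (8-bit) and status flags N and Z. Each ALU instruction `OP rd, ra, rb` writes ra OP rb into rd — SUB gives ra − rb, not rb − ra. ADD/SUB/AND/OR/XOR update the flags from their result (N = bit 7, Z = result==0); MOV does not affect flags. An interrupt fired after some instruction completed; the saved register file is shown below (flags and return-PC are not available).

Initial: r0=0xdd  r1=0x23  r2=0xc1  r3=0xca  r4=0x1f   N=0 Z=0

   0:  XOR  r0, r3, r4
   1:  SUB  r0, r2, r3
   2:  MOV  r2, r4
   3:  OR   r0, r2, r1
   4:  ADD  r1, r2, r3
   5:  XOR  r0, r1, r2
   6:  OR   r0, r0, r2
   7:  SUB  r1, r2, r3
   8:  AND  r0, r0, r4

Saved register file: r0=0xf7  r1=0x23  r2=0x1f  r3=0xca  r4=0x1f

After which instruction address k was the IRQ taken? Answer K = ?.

after  0: r0=0xd5 r1=0x23 r2=0xc1 r3=0xca r4=0x1f  N=1 Z=0
after  1: r0=0xf7 r1=0x23 r2=0xc1 r3=0xca r4=0x1f  N=1 Z=0
after  2: r0=0xf7 r1=0x23 r2=0x1f r3=0xca r4=0x1f  N=1 Z=0
-- IRQ taken; context saved, return-PC = 3 --

K = 2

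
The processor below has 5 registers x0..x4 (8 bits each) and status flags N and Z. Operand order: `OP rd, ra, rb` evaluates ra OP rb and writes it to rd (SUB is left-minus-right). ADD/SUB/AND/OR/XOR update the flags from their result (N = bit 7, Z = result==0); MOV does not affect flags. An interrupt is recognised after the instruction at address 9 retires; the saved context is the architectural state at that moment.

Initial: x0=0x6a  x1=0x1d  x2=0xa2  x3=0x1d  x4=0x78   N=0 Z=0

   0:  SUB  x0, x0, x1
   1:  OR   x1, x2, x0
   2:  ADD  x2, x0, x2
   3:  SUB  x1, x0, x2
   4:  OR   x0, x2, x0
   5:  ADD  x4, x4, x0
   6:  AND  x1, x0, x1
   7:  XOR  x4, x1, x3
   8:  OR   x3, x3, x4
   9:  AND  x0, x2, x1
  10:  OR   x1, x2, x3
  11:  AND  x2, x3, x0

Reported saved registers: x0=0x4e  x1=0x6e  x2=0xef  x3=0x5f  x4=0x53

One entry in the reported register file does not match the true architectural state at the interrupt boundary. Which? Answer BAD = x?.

after  0: x0=0x4d x1=0x1d x2=0xa2 x3=0x1d x4=0x78  N=0 Z=0
after  1: x0=0x4d x1=0xef x2=0xa2 x3=0x1d x4=0x78  N=1 Z=0
after  2: x0=0x4d x1=0xef x2=0xef x3=0x1d x4=0x78  N=1 Z=0
after  3: x0=0x4d x1=0x5e x2=0xef x3=0x1d x4=0x78  N=0 Z=0
after  4: x0=0xef x1=0x5e x2=0xef x3=0x1d x4=0x78  N=1 Z=0
after  5: x0=0xef x1=0x5e x2=0xef x3=0x1d x4=0x67  N=0 Z=0
after  6: x0=0xef x1=0x4e x2=0xef x3=0x1d x4=0x67  N=0 Z=0
after  7: x0=0xef x1=0x4e x2=0xef x3=0x1d x4=0x53  N=0 Z=0
after  8: x0=0xef x1=0x4e x2=0xef x3=0x5f x4=0x53  N=0 Z=0
after  9: x0=0x4e x1=0x4e x2=0xef x3=0x5f x4=0x53  N=0 Z=0
-- IRQ taken; context saved, return-PC = 10 --
mismatch: x1: reported 0x6e vs actual 0x4e

BAD = x1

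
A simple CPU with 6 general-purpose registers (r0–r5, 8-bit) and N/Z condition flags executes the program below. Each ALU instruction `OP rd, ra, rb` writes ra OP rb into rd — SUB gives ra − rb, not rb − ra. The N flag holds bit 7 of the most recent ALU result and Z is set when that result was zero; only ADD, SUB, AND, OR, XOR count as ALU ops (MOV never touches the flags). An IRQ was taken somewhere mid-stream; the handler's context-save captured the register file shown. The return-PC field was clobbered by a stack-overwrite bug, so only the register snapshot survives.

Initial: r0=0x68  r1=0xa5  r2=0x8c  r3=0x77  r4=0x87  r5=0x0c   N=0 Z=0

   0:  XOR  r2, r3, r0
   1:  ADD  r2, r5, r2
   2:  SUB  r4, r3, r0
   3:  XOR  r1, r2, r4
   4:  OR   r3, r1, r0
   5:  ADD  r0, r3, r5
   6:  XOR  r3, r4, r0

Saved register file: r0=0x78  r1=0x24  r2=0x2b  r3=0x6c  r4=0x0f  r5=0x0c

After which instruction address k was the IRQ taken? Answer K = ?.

after  0: r0=0x68 r1=0xa5 r2=0x1f r3=0x77 r4=0x87 r5=0x0c  N=0 Z=0
after  1: r0=0x68 r1=0xa5 r2=0x2b r3=0x77 r4=0x87 r5=0x0c  N=0 Z=0
after  2: r0=0x68 r1=0xa5 r2=0x2b r3=0x77 r4=0x0f r5=0x0c  N=0 Z=0
after  3: r0=0x68 r1=0x24 r2=0x2b r3=0x77 r4=0x0f r5=0x0c  N=0 Z=0
after  4: r0=0x68 r1=0x24 r2=0x2b r3=0x6c r4=0x0f r5=0x0c  N=0 Z=0
after  5: r0=0x78 r1=0x24 r2=0x2b r3=0x6c r4=0x0f r5=0x0c  N=0 Z=0
-- IRQ taken; context saved, return-PC = 6 --

K = 5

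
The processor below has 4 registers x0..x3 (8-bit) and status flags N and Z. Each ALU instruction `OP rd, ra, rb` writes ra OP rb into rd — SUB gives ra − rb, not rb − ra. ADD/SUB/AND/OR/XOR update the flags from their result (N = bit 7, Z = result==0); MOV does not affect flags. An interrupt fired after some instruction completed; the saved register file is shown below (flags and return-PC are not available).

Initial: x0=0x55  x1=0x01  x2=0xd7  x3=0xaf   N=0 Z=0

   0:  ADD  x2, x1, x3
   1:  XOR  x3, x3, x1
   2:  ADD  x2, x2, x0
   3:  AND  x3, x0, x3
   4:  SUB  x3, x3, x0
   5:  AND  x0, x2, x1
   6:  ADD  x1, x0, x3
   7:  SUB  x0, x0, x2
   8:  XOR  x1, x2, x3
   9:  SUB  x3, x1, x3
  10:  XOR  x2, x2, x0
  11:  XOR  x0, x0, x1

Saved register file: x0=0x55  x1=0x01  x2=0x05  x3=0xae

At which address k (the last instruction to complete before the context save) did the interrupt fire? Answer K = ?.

K = 2

after  0: x0=0x55 x1=0x01 x2=0xb0 x3=0xaf  N=1 Z=0
after  1: x0=0x55 x1=0x01 x2=0xb0 x3=0xae  N=1 Z=0
after  2: x0=0x55 x1=0x01 x2=0x05 x3=0xae  N=0 Z=0
-- IRQ taken; context saved, return-PC = 3 --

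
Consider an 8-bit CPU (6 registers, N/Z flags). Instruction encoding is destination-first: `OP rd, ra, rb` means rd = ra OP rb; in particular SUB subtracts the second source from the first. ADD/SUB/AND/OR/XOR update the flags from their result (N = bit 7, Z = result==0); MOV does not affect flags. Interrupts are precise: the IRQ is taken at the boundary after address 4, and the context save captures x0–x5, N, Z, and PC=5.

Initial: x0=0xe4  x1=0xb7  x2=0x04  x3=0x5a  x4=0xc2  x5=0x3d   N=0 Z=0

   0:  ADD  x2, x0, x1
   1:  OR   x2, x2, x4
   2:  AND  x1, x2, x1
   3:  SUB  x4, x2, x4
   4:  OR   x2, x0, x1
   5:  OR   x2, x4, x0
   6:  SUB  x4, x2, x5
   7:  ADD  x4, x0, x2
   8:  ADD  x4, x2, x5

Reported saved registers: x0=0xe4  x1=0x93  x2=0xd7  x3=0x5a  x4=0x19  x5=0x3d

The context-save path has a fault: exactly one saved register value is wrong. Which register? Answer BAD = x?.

after  0: x0=0xe4 x1=0xb7 x2=0x9b x3=0x5a x4=0xc2 x5=0x3d  N=1 Z=0
after  1: x0=0xe4 x1=0xb7 x2=0xdb x3=0x5a x4=0xc2 x5=0x3d  N=1 Z=0
after  2: x0=0xe4 x1=0x93 x2=0xdb x3=0x5a x4=0xc2 x5=0x3d  N=1 Z=0
after  3: x0=0xe4 x1=0x93 x2=0xdb x3=0x5a x4=0x19 x5=0x3d  N=0 Z=0
after  4: x0=0xe4 x1=0x93 x2=0xf7 x3=0x5a x4=0x19 x5=0x3d  N=1 Z=0
-- IRQ taken; context saved, return-PC = 5 --
mismatch: x2: reported 0xd7 vs actual 0xf7

BAD = x2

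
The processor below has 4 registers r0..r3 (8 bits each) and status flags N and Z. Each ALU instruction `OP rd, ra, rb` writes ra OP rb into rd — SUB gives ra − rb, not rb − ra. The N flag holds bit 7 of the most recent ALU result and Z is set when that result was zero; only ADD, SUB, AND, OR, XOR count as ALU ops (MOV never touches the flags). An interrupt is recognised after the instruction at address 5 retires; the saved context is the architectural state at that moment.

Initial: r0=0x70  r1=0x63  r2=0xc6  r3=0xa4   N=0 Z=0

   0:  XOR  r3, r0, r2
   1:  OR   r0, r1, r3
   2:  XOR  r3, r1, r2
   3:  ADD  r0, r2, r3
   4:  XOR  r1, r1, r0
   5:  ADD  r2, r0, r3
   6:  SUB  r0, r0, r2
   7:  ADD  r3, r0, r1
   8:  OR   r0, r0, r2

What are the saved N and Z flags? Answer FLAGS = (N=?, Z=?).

after  0: r0=0x70 r1=0x63 r2=0xc6 r3=0xb6  N=1 Z=0
after  1: r0=0xf7 r1=0x63 r2=0xc6 r3=0xb6  N=1 Z=0
after  2: r0=0xf7 r1=0x63 r2=0xc6 r3=0xa5  N=1 Z=0
after  3: r0=0x6b r1=0x63 r2=0xc6 r3=0xa5  N=0 Z=0
after  4: r0=0x6b r1=0x08 r2=0xc6 r3=0xa5  N=0 Z=0
after  5: r0=0x6b r1=0x08 r2=0x10 r3=0xa5  N=0 Z=0
-- IRQ taken; context saved, return-PC = 6 --

FLAGS = (N=0, Z=0)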